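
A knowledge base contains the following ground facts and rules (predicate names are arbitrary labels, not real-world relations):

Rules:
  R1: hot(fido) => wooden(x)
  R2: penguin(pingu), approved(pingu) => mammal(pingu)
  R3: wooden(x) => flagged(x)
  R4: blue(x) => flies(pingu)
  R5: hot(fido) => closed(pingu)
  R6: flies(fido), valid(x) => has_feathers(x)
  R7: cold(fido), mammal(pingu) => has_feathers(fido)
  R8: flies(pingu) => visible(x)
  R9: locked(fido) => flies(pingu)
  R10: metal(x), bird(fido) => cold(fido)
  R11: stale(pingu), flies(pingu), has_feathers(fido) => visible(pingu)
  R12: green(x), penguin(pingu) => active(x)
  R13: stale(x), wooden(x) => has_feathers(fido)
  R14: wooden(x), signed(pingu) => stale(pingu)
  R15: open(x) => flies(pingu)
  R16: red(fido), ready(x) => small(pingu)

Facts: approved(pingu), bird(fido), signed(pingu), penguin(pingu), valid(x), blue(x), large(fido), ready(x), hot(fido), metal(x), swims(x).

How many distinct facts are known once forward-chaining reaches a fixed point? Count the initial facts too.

21

Round 1 — R1, R2, R4, R5, R10, derive wooden(x), mammal(pingu), flies(pingu), closed(pingu), cold(fido).
Round 2 — R3, R7, R8, R14, derive flagged(x), has_feathers(fido), visible(x), stale(pingu).
Round 3 — R11, derive visible(pingu).
Closure: {approved(pingu), bird(fido), blue(x), closed(pingu), cold(fido), flagged(x), flies(pingu), has_feathers(fido), hot(fido), large(fido), mammal(pingu), metal(x), penguin(pingu), ready(x), signed(pingu), stale(pingu), swims(x), valid(x), visible(pingu), visible(x), wooden(x)} — 21 facts.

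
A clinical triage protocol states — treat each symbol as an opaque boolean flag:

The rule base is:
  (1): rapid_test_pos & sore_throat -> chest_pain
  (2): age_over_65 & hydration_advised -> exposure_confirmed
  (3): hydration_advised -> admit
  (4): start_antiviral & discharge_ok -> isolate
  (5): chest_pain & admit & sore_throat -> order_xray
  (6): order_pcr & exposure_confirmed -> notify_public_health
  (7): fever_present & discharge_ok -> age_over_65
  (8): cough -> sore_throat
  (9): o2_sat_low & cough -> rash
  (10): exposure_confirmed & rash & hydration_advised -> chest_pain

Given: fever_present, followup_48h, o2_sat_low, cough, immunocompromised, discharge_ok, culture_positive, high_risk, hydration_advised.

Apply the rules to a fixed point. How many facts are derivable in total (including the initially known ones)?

16

Round 1 — (3), (7), (8), (9), derive admit, age_over_65, sore_throat, rash.
Round 2 — (2), derive exposure_confirmed.
Round 3 — (10), derive chest_pain.
Round 4 — (5), derive order_xray.
Closure: {admit, age_over_65, chest_pain, cough, culture_positive, discharge_ok, exposure_confirmed, fever_present, followup_48h, high_risk, hydration_advised, immunocompromised, o2_sat_low, order_xray, rash, sore_throat} — 16 facts.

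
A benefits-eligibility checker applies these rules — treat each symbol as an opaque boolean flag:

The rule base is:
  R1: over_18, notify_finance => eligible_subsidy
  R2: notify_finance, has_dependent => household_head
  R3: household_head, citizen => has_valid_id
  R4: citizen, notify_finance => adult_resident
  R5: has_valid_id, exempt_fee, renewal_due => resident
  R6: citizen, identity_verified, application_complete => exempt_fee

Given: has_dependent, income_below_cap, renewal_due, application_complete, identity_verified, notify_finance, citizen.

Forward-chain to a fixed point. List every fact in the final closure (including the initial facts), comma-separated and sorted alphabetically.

adult_resident, application_complete, citizen, exempt_fee, has_dependent, has_valid_id, household_head, identity_verified, income_below_cap, notify_finance, renewal_due, resident

Round 1: R2 [notify_finance, has_dependent => household_head]; R4 [citizen, notify_finance => adult_resident]; R6 [citizen, identity_verified, application_complete => exempt_fee]. Adds household_head, adult_resident, exempt_fee.
Round 2: R3 [household_head, citizen => has_valid_id]. Adds has_valid_id.
Round 3: R5 [has_valid_id, exempt_fee, renewal_due => resident]. Adds resident.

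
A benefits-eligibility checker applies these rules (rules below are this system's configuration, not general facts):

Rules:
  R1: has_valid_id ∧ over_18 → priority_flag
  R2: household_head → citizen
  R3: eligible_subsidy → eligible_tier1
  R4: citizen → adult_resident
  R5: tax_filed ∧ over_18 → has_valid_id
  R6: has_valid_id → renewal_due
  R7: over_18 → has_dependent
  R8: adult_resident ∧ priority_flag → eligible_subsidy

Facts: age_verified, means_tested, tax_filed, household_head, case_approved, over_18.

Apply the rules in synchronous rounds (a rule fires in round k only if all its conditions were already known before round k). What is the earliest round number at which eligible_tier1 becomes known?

Round 1 — R2, R5, R7, derive citizen, has_valid_id, has_dependent.
Round 2 — R1, R4, R6, derive priority_flag, adult_resident, renewal_due.
Round 3 — R8, derive eligible_subsidy.
Round 4 — R3, derive eligible_tier1.
eligible_tier1 first appears in round 4.

4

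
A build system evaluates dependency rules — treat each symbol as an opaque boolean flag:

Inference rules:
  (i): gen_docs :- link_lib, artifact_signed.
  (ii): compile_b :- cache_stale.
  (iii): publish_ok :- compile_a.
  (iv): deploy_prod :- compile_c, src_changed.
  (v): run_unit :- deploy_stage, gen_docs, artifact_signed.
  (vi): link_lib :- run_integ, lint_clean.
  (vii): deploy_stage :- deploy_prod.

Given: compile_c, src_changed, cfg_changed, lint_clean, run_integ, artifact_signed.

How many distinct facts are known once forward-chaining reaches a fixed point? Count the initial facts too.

Round 1 fires (iv), (vi), giving deploy_prod, link_lib.
Round 2 fires (i), (vii), giving gen_docs, deploy_stage.
Round 3 fires (v), giving run_unit.
Closure: {artifact_signed, cfg_changed, compile_c, deploy_prod, deploy_stage, gen_docs, link_lib, lint_clean, run_integ, run_unit, src_changed} — 11 facts.

11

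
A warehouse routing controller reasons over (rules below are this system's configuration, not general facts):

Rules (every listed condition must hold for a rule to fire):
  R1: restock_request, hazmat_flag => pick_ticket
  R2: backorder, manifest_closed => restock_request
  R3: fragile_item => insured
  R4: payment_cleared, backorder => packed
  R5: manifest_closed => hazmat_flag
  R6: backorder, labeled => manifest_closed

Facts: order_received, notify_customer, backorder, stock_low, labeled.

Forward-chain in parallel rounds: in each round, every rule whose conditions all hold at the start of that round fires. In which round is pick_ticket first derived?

3

Round 1: R6 [backorder, labeled => manifest_closed]. New: manifest_closed.
Round 2: R2 [backorder, manifest_closed => restock_request]; R5 [manifest_closed => hazmat_flag]. New: restock_request, hazmat_flag.
Round 3: R1 [restock_request, hazmat_flag => pick_ticket]. New: pick_ticket.
pick_ticket first appears in round 3.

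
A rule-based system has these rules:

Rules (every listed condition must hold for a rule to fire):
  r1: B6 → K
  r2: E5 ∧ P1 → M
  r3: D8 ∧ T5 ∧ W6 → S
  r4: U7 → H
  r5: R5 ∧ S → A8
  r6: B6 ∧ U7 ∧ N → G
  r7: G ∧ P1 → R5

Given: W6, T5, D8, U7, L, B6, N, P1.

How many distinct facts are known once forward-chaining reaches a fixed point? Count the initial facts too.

Round 1: r1 [B6 → K]; r3 [D8 ∧ T5 ∧ W6 → S]; r4 [U7 → H]; r6 [B6 ∧ U7 ∧ N → G]. Adds K, S, H, G.
Round 2: r7 [G ∧ P1 → R5]. Adds R5.
Round 3: r5 [R5 ∧ S → A8]. Adds A8.
Closure: {A8, B6, D8, G, H, K, L, N, P1, R5, S, T5, U7, W6} — 14 facts.

14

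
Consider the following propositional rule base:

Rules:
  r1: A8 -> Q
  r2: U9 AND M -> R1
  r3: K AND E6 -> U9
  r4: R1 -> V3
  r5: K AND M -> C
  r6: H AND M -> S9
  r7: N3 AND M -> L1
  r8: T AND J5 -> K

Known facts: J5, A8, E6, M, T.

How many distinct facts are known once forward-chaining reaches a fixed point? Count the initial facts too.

Round 1 — r1, r8, derive Q, K.
Round 2 — r3, r5, derive U9, C.
Round 3 — r2, derive R1.
Round 4 — r4, derive V3.
Closure: {A8, C, E6, J5, K, M, Q, R1, T, U9, V3} — 11 facts.

11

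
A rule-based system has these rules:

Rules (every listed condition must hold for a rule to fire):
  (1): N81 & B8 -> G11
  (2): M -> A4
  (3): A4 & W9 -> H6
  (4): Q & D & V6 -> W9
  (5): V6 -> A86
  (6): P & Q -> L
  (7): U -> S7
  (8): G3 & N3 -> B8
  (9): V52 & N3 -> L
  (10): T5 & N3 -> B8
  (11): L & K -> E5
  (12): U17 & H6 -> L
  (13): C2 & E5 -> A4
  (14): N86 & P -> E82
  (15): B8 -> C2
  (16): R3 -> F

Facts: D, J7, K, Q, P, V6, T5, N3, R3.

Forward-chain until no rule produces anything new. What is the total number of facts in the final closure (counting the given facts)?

18

Round 1: (4) [Q & D & V6 -> W9]; (5) [V6 -> A86]; (6) [P & Q -> L]; (10) [T5 & N3 -> B8]; (16) [R3 -> F]. New: W9, A86, L, B8, F.
Round 2: (11) [L & K -> E5]; (15) [B8 -> C2]. New: E5, C2.
Round 3: (13) [C2 & E5 -> A4]. New: A4.
Round 4: (3) [A4 & W9 -> H6]. New: H6.
Closure: {A4, A86, B8, C2, D, E5, F, H6, J7, K, L, N3, P, Q, R3, T5, V6, W9} — 18 facts.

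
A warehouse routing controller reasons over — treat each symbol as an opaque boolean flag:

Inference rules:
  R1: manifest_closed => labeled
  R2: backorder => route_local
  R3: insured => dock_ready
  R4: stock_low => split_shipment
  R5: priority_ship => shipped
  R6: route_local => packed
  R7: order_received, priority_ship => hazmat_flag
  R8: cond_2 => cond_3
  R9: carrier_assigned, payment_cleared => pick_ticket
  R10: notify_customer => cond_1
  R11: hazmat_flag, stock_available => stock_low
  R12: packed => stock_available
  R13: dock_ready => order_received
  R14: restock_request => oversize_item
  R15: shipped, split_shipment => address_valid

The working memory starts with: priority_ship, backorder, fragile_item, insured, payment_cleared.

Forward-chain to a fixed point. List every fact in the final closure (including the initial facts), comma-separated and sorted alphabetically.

Round 1: R2 [backorder => route_local]; R3 [insured => dock_ready]; R5 [priority_ship => shipped]. New: route_local, dock_ready, shipped.
Round 2: R6 [route_local => packed]; R13 [dock_ready => order_received]. New: packed, order_received.
Round 3: R7 [order_received, priority_ship => hazmat_flag]; R12 [packed => stock_available]. New: hazmat_flag, stock_available.
Round 4: R11 [hazmat_flag, stock_available => stock_low]. New: stock_low.
Round 5: R4 [stock_low => split_shipment]. New: split_shipment.
Round 6: R15 [shipped, split_shipment => address_valid]. New: address_valid.

address_valid, backorder, dock_ready, fragile_item, hazmat_flag, insured, order_received, packed, payment_cleared, priority_ship, route_local, shipped, split_shipment, stock_available, stock_low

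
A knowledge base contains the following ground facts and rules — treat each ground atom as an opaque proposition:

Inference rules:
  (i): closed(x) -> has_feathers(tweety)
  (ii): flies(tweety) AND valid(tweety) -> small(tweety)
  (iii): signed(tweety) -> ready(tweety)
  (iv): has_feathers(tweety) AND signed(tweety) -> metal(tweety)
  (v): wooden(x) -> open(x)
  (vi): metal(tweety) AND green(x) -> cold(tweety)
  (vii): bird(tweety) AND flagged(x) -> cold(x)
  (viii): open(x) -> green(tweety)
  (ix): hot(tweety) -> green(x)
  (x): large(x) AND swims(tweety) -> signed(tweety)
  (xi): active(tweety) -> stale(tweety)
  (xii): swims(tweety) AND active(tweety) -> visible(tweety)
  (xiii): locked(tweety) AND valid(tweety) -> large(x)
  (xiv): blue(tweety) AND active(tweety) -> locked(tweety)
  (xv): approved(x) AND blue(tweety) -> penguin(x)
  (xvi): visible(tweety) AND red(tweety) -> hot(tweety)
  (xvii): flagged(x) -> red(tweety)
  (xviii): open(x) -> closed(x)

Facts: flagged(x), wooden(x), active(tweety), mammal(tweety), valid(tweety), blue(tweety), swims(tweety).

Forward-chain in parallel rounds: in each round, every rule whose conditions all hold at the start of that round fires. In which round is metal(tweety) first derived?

Round 1 — (v), (xi), (xii), (xiv), (xvii), derive open(x), stale(tweety), visible(tweety), locked(tweety), red(tweety).
Round 2 — (viii), (xiii), (xvi), (xviii), derive green(tweety), large(x), hot(tweety), closed(x).
Round 3 — (i), (ix), (x), derive has_feathers(tweety), green(x), signed(tweety).
Round 4 — (iii), (iv), derive ready(tweety), metal(tweety).
metal(tweety) first appears in round 4.

4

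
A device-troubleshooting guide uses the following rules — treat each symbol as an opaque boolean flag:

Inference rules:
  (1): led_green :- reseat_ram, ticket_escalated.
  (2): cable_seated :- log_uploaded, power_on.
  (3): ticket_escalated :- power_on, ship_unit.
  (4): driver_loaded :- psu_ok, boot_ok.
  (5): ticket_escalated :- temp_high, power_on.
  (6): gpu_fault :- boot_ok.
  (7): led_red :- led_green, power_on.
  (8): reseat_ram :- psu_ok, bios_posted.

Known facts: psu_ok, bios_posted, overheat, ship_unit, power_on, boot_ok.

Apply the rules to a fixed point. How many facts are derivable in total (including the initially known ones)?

Round 1 fires (3), (4), (6), (8), giving ticket_escalated, driver_loaded, gpu_fault, reseat_ram.
Round 2 fires (1), giving led_green.
Round 3 fires (7), giving led_red.
Closure: {bios_posted, boot_ok, driver_loaded, gpu_fault, led_green, led_red, overheat, power_on, psu_ok, reseat_ram, ship_unit, ticket_escalated} — 12 facts.

12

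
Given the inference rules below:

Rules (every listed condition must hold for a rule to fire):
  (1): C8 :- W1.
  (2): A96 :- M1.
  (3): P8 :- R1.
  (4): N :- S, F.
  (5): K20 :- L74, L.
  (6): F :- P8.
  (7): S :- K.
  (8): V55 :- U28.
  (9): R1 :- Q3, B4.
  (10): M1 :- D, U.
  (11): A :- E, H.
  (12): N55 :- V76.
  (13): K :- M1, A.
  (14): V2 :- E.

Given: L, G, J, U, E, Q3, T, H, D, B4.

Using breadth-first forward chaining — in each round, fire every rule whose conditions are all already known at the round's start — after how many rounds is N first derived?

4

Round 1: (9) [R1 :- Q3, B4.]; (10) [M1 :- D, U.]; (11) [A :- E, H.]; (14) [V2 :- E.]. New: R1, M1, A, V2.
Round 2: (2) [A96 :- M1.]; (3) [P8 :- R1.]; (13) [K :- M1, A.]. New: A96, P8, K.
Round 3: (6) [F :- P8.]; (7) [S :- K.]. New: F, S.
Round 4: (4) [N :- S, F.]. New: N.
N first appears in round 4.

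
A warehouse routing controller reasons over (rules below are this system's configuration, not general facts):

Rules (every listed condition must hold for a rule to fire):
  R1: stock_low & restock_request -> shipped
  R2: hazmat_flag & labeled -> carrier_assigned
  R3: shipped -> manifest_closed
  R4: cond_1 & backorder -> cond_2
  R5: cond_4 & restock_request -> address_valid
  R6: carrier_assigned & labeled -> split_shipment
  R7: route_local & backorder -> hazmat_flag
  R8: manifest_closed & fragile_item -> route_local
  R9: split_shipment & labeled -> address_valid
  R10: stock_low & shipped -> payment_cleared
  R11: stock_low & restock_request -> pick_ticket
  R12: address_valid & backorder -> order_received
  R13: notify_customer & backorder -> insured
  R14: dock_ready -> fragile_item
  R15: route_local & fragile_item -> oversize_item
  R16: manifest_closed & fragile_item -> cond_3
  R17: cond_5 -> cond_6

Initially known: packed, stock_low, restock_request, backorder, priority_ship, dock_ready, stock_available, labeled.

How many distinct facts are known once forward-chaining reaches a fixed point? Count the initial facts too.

21

[1] R1 [stock_low & restock_request -> shipped]; R11 [stock_low & restock_request -> pick_ticket]; R14 [dock_ready -> fragile_item]. ⇒ new: shipped, pick_ticket, fragile_item.
[2] R3 [shipped -> manifest_closed]; R10 [stock_low & shipped -> payment_cleared]. ⇒ new: manifest_closed, payment_cleared.
[3] R8 [manifest_closed & fragile_item -> route_local]; R16 [manifest_closed & fragile_item -> cond_3]. ⇒ new: route_local, cond_3.
[4] R7 [route_local & backorder -> hazmat_flag]; R15 [route_local & fragile_item -> oversize_item]. ⇒ new: hazmat_flag, oversize_item.
[5] R2 [hazmat_flag & labeled -> carrier_assigned]. ⇒ new: carrier_assigned.
[6] R6 [carrier_assigned & labeled -> split_shipment]. ⇒ new: split_shipment.
[7] R9 [split_shipment & labeled -> address_valid]. ⇒ new: address_valid.
[8] R12 [address_valid & backorder -> order_received]. ⇒ new: order_received.
Closure: {address_valid, backorder, carrier_assigned, cond_3, dock_ready, fragile_item, hazmat_flag, labeled, manifest_closed, order_received, oversize_item, packed, payment_cleared, pick_ticket, priority_ship, restock_request, route_local, shipped, split_shipment, stock_available, stock_low} — 21 facts.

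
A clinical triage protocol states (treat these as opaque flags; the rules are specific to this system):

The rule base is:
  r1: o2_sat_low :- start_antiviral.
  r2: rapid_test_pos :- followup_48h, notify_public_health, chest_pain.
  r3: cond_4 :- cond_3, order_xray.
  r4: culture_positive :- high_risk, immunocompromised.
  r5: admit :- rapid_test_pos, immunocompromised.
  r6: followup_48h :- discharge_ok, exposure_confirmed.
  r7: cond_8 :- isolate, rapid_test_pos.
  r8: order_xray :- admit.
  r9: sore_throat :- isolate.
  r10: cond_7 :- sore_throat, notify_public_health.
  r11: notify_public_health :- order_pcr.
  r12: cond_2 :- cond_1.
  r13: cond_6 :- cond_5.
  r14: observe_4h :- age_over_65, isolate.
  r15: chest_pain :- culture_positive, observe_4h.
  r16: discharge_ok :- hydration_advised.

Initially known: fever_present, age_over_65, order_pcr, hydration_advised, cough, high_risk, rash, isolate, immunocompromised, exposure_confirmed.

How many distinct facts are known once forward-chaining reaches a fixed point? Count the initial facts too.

Round 1 — r4, r9, r11, r14, r16, derive culture_positive, sore_throat, notify_public_health, observe_4h, discharge_ok.
Round 2 — r6, r10, r15, derive followup_48h, cond_7, chest_pain.
Round 3 — r2, derive rapid_test_pos.
Round 4 — r5, r7, derive admit, cond_8.
Round 5 — r8, derive order_xray.
Closure: {admit, age_over_65, chest_pain, cond_7, cond_8, cough, culture_positive, discharge_ok, exposure_confirmed, fever_present, followup_48h, high_risk, hydration_advised, immunocompromised, isolate, notify_public_health, observe_4h, order_pcr, order_xray, rapid_test_pos, rash, sore_throat} — 22 facts.

22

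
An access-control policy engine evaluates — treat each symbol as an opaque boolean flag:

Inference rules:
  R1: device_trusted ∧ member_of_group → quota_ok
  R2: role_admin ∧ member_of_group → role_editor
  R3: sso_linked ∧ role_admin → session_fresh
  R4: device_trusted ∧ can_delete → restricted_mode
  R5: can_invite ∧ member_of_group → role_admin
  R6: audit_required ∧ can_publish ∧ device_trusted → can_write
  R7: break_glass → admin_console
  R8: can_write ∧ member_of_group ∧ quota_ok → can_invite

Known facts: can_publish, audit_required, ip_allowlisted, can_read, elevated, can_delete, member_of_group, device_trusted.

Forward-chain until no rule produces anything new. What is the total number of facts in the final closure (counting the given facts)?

14

Round 1: R1 [device_trusted ∧ member_of_group → quota_ok]; R4 [device_trusted ∧ can_delete → restricted_mode]; R6 [audit_required ∧ can_publish ∧ device_trusted → can_write]. Adds quota_ok, restricted_mode, can_write.
Round 2: R8 [can_write ∧ member_of_group ∧ quota_ok → can_invite]. Adds can_invite.
Round 3: R5 [can_invite ∧ member_of_group → role_admin]. Adds role_admin.
Round 4: R2 [role_admin ∧ member_of_group → role_editor]. Adds role_editor.
Closure: {audit_required, can_delete, can_invite, can_publish, can_read, can_write, device_trusted, elevated, ip_allowlisted, member_of_group, quota_ok, restricted_mode, role_admin, role_editor} — 14 facts.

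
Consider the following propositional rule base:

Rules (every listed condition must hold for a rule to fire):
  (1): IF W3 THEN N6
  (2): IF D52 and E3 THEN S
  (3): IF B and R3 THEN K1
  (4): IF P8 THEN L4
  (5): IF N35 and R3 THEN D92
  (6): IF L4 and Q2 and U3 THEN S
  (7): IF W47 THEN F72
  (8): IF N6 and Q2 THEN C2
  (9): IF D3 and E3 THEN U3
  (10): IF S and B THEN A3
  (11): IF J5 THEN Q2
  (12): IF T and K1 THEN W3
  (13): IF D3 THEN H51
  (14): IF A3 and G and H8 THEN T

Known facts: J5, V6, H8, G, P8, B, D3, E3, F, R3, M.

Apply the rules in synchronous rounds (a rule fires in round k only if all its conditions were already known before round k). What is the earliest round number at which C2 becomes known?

7

Round 1 fires (3), (4), (9), (11), (13), giving K1, L4, U3, Q2, H51.
Round 2 fires (6), giving S.
Round 3 fires (10), giving A3.
Round 4 fires (14), giving T.
Round 5 fires (12), giving W3.
Round 6 fires (1), giving N6.
Round 7 fires (8), giving C2.
C2 first appears in round 7.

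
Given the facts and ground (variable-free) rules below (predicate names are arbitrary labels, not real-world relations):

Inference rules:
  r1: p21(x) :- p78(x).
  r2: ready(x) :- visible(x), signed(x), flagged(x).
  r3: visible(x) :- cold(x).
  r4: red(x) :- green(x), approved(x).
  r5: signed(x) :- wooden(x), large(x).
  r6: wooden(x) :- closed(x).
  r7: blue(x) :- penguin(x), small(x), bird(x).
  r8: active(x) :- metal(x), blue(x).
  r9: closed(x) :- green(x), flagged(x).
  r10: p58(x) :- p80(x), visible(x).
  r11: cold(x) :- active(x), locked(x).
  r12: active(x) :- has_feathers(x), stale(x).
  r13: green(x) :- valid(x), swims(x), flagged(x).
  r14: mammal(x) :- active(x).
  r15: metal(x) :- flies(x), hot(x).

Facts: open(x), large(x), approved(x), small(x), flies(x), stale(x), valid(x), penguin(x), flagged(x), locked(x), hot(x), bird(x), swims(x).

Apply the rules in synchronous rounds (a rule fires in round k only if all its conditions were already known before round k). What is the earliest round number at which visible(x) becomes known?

4

Round 1: r7 [blue(x) :- penguin(x), small(x), bird(x).]; r13 [green(x) :- valid(x), swims(x), flagged(x).]; r15 [metal(x) :- flies(x), hot(x).]. New: blue(x), green(x), metal(x).
Round 2: r4 [red(x) :- green(x), approved(x).]; r8 [active(x) :- metal(x), blue(x).]; r9 [closed(x) :- green(x), flagged(x).]. New: red(x), active(x), closed(x).
Round 3: r6 [wooden(x) :- closed(x).]; r11 [cold(x) :- active(x), locked(x).]; r14 [mammal(x) :- active(x).]. New: wooden(x), cold(x), mammal(x).
Round 4: r3 [visible(x) :- cold(x).]; r5 [signed(x) :- wooden(x), large(x).]. New: visible(x), signed(x).
visible(x) first appears in round 4.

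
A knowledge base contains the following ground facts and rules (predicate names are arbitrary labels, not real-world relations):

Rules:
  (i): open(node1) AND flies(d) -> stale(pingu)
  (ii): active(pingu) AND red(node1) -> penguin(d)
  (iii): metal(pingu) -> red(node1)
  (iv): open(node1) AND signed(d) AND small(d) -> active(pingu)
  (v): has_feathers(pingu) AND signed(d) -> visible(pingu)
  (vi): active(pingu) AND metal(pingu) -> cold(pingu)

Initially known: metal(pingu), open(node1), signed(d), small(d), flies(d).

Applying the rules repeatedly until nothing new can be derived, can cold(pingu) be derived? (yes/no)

Round 1 fires (i), (iii), (iv), giving stale(pingu), red(node1), active(pingu).
Round 2 fires (ii), (vi), giving penguin(d), cold(pingu).
cold(pingu) appears in round 2, so it is derivable.

yes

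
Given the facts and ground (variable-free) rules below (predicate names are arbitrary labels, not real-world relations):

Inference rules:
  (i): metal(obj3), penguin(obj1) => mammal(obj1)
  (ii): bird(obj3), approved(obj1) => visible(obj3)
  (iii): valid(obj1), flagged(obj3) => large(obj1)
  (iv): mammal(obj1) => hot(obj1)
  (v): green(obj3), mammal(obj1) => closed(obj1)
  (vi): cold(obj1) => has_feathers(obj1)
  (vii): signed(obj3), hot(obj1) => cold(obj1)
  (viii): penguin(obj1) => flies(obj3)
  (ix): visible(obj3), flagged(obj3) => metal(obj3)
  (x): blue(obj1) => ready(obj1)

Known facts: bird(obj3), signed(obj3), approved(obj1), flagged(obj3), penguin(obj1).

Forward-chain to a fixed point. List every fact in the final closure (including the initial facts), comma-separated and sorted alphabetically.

approved(obj1), bird(obj3), cold(obj1), flagged(obj3), flies(obj3), has_feathers(obj1), hot(obj1), mammal(obj1), metal(obj3), penguin(obj1), signed(obj3), visible(obj3)

Round 1 — (ii), (viii), derive visible(obj3), flies(obj3).
Round 2 — (ix), derive metal(obj3).
Round 3 — (i), derive mammal(obj1).
Round 4 — (iv), derive hot(obj1).
Round 5 — (vii), derive cold(obj1).
Round 6 — (vi), derive has_feathers(obj1).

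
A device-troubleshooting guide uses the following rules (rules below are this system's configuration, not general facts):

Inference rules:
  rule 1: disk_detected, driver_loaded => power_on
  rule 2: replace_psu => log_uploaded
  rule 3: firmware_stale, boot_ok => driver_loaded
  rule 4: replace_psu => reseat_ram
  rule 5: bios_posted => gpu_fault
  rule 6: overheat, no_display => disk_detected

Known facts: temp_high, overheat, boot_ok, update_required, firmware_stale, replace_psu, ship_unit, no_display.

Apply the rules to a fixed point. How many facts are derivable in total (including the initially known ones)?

13

Round 1 fires rule 2, rule 3, rule 4, rule 6, giving log_uploaded, driver_loaded, reseat_ram, disk_detected.
Round 2 fires rule 1, giving power_on.
Closure: {boot_ok, disk_detected, driver_loaded, firmware_stale, log_uploaded, no_display, overheat, power_on, replace_psu, reseat_ram, ship_unit, temp_high, update_required} — 13 facts.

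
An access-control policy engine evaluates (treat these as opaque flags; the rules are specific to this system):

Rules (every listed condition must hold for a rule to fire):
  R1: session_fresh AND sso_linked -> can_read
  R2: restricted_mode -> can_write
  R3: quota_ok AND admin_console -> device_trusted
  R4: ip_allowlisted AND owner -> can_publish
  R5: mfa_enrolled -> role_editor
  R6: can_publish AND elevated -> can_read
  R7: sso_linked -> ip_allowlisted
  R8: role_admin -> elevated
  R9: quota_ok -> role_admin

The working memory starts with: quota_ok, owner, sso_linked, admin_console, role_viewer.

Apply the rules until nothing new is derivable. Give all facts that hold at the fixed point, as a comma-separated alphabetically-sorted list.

admin_console, can_publish, can_read, device_trusted, elevated, ip_allowlisted, owner, quota_ok, role_admin, role_viewer, sso_linked

Round 1: R3 [quota_ok AND admin_console -> device_trusted]; R7 [sso_linked -> ip_allowlisted]; R9 [quota_ok -> role_admin]. New: device_trusted, ip_allowlisted, role_admin.
Round 2: R4 [ip_allowlisted AND owner -> can_publish]; R8 [role_admin -> elevated]. New: can_publish, elevated.
Round 3: R6 [can_publish AND elevated -> can_read]. New: can_read.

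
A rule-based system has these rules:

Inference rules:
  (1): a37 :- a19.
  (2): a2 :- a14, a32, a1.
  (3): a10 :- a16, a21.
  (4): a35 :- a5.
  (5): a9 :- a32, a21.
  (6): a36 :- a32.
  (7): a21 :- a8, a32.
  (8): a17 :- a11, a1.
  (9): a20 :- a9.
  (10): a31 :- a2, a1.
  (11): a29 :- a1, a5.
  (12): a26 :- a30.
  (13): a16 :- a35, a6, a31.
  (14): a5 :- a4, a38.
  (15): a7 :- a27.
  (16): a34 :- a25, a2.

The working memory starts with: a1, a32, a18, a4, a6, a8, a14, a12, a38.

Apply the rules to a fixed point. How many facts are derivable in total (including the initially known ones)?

20

Round 1: (2) [a2 :- a14, a32, a1.]; (6) [a36 :- a32.]; (7) [a21 :- a8, a32.]; (14) [a5 :- a4, a38.]. Adds a2, a36, a21, a5.
Round 2: (4) [a35 :- a5.]; (5) [a9 :- a32, a21.]; (10) [a31 :- a2, a1.]; (11) [a29 :- a1, a5.]. Adds a35, a9, a31, a29.
Round 3: (9) [a20 :- a9.]; (13) [a16 :- a35, a6, a31.]. Adds a20, a16.
Round 4: (3) [a10 :- a16, a21.]. Adds a10.
Closure: {a1, a10, a12, a14, a16, a18, a2, a20, a21, a29, a31, a32, a35, a36, a38, a4, a5, a6, a8, a9} — 20 facts.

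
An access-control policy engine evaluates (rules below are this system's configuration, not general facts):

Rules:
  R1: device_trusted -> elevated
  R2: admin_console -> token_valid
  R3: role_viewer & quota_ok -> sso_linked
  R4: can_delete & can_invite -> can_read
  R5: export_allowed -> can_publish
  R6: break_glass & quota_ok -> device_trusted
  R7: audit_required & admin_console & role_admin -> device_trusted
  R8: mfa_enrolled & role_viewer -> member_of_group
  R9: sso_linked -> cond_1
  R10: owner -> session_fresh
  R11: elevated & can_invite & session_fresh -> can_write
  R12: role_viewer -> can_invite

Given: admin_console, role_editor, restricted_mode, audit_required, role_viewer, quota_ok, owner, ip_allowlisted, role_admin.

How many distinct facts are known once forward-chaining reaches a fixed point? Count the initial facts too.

17

Round 1: R2 [admin_console -> token_valid]; R3 [role_viewer & quota_ok -> sso_linked]; R7 [audit_required & admin_console & role_admin -> device_trusted]; R10 [owner -> session_fresh]; R12 [role_viewer -> can_invite]. New: token_valid, sso_linked, device_trusted, session_fresh, can_invite.
Round 2: R1 [device_trusted -> elevated]; R9 [sso_linked -> cond_1]. New: elevated, cond_1.
Round 3: R11 [elevated & can_invite & session_fresh -> can_write]. New: can_write.
Closure: {admin_console, audit_required, can_invite, can_write, cond_1, device_trusted, elevated, ip_allowlisted, owner, quota_ok, restricted_mode, role_admin, role_editor, role_viewer, session_fresh, sso_linked, token_valid} — 17 facts.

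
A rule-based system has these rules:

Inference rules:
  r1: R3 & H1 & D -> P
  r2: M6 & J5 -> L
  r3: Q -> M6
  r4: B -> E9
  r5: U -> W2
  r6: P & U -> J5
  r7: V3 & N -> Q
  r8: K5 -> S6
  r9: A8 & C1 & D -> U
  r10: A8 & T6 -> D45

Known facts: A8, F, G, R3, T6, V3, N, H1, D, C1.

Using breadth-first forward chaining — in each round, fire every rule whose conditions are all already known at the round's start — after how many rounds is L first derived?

Round 1 — r1, r7, r9, r10, derive P, Q, U, D45.
Round 2 — r3, r5, r6, derive M6, W2, J5.
Round 3 — r2, derive L.
L first appears in round 3.

3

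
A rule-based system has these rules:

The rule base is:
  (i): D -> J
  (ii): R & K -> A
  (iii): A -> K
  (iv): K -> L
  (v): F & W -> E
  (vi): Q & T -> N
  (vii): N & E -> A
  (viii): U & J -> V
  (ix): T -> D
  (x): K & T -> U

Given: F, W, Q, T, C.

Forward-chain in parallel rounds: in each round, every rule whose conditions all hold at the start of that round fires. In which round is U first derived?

Round 1 fires (v), (vi), (ix), giving E, N, D.
Round 2 fires (i), (vii), giving J, A.
Round 3 fires (iii), giving K.
Round 4 fires (iv), (x), giving L, U.
U first appears in round 4.

4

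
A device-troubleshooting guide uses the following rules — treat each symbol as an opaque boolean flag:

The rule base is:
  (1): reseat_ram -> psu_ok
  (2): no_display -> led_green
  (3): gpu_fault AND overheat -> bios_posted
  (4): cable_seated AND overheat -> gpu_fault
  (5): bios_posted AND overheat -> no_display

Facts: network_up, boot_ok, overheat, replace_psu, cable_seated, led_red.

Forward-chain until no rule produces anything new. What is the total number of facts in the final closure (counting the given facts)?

10

Round 1 — (4), derive gpu_fault.
Round 2 — (3), derive bios_posted.
Round 3 — (5), derive no_display.
Round 4 — (2), derive led_green.
Closure: {bios_posted, boot_ok, cable_seated, gpu_fault, led_green, led_red, network_up, no_display, overheat, replace_psu} — 10 facts.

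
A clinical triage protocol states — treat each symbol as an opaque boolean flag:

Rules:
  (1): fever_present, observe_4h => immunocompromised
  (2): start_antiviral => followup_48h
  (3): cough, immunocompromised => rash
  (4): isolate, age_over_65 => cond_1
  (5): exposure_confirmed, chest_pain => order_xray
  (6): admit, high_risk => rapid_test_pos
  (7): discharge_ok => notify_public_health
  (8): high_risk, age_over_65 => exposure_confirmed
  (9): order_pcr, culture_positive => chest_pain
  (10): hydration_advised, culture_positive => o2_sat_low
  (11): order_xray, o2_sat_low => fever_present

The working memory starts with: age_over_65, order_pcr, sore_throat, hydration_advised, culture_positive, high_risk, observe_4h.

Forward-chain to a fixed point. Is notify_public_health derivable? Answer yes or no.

Round 1 — (8), (9), (10), derive exposure_confirmed, chest_pain, o2_sat_low.
Round 2 — (5), derive order_xray.
Round 3 — (11), derive fever_present.
Round 4 — (1), derive immunocompromised.
Fixed point reached. notify_public_health is concluded only by (7); (7) needs discharge_ok (never derived).

no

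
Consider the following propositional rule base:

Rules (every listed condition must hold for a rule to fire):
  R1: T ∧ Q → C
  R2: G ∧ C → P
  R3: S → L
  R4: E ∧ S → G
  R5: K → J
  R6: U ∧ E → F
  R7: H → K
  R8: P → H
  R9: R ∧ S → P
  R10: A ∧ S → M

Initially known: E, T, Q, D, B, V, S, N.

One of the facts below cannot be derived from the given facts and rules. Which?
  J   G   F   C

[1] R1 [T ∧ Q → C]; R3 [S → L]; R4 [E ∧ S → G]. ⇒ new: C, L, G.
[2] R2 [G ∧ C → P]. ⇒ new: P.
[3] R8 [P → H]. ⇒ new: H.
[4] R7 [H → K]. ⇒ new: K.
[5] R5 [K → J]. ⇒ new: J.
Derived: C (round 1), J (round 5), G (round 1). F never appears in any round.

F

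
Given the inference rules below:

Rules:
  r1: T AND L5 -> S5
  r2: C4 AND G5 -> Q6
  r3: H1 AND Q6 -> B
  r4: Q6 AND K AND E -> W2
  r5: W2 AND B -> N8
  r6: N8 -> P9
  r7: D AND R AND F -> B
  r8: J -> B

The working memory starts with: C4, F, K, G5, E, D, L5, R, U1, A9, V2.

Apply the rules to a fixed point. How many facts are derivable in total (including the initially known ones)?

Round 1 fires r2, r7, giving Q6, B.
Round 2 fires r4, giving W2.
Round 3 fires r5, giving N8.
Round 4 fires r6, giving P9.
Closure: {A9, B, C4, D, E, F, G5, K, L5, N8, P9, Q6, R, U1, V2, W2} — 16 facts.

16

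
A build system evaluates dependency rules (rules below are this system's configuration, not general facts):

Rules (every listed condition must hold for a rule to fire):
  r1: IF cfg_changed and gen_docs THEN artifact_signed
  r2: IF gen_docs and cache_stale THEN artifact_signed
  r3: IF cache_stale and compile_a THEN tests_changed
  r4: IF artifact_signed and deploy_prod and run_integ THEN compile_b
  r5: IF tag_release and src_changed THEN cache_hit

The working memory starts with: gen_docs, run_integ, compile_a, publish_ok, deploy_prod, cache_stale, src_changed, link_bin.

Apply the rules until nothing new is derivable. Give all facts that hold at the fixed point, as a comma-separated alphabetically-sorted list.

artifact_signed, cache_stale, compile_a, compile_b, deploy_prod, gen_docs, link_bin, publish_ok, run_integ, src_changed, tests_changed

Round 1: r2 [IF gen_docs and cache_stale THEN artifact_signed]; r3 [IF cache_stale and compile_a THEN tests_changed]. Adds artifact_signed, tests_changed.
Round 2: r4 [IF artifact_signed and deploy_prod and run_integ THEN compile_b]. Adds compile_b.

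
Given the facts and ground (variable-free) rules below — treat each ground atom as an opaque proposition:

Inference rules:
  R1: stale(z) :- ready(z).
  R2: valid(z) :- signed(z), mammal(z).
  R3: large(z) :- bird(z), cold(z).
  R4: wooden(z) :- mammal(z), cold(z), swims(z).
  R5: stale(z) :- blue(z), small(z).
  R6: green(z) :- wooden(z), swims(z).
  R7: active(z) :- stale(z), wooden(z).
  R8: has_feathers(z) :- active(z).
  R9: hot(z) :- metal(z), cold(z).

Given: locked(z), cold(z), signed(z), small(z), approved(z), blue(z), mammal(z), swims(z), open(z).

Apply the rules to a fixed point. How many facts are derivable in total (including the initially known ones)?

15

Round 1 fires R2, R4, R5, giving valid(z), wooden(z), stale(z).
Round 2 fires R6, R7, giving green(z), active(z).
Round 3 fires R8, giving has_feathers(z).
Closure: {active(z), approved(z), blue(z), cold(z), green(z), has_feathers(z), locked(z), mammal(z), open(z), signed(z), small(z), stale(z), swims(z), valid(z), wooden(z)} — 15 facts.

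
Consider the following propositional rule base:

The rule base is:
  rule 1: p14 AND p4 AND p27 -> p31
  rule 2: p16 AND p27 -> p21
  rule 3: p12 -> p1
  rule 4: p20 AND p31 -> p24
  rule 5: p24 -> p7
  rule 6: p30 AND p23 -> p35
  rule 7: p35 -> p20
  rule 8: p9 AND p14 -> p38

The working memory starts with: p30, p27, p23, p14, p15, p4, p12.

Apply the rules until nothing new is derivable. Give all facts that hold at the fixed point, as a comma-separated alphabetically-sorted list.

p1, p12, p14, p15, p20, p23, p24, p27, p30, p31, p35, p4, p7

Round 1: rule 1 [p14 AND p4 AND p27 -> p31]; rule 3 [p12 -> p1]; rule 6 [p30 AND p23 -> p35]. New: p31, p1, p35.
Round 2: rule 7 [p35 -> p20]. New: p20.
Round 3: rule 4 [p20 AND p31 -> p24]. New: p24.
Round 4: rule 5 [p24 -> p7]. New: p7.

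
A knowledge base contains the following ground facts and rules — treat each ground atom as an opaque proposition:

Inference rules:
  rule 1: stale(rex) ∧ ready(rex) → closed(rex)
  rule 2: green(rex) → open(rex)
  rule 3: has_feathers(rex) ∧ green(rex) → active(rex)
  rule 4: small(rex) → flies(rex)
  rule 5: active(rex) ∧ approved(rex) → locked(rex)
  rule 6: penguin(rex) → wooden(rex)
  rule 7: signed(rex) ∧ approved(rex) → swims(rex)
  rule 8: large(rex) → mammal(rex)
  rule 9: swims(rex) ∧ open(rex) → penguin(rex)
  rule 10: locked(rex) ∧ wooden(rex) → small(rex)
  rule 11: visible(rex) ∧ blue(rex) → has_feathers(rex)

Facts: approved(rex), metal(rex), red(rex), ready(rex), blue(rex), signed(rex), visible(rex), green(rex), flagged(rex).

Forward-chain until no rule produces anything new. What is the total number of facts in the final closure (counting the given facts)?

18

Round 1: rule 2 [green(rex) → open(rex)]; rule 7 [signed(rex) ∧ approved(rex) → swims(rex)]; rule 11 [visible(rex) ∧ blue(rex) → has_feathers(rex)]. Adds open(rex), swims(rex), has_feathers(rex).
Round 2: rule 3 [has_feathers(rex) ∧ green(rex) → active(rex)]; rule 9 [swims(rex) ∧ open(rex) → penguin(rex)]. Adds active(rex), penguin(rex).
Round 3: rule 5 [active(rex) ∧ approved(rex) → locked(rex)]; rule 6 [penguin(rex) → wooden(rex)]. Adds locked(rex), wooden(rex).
Round 4: rule 10 [locked(rex) ∧ wooden(rex) → small(rex)]. Adds small(rex).
Round 5: rule 4 [small(rex) → flies(rex)]. Adds flies(rex).
Closure: {active(rex), approved(rex), blue(rex), flagged(rex), flies(rex), green(rex), has_feathers(rex), locked(rex), metal(rex), open(rex), penguin(rex), ready(rex), red(rex), signed(rex), small(rex), swims(rex), visible(rex), wooden(rex)} — 18 facts.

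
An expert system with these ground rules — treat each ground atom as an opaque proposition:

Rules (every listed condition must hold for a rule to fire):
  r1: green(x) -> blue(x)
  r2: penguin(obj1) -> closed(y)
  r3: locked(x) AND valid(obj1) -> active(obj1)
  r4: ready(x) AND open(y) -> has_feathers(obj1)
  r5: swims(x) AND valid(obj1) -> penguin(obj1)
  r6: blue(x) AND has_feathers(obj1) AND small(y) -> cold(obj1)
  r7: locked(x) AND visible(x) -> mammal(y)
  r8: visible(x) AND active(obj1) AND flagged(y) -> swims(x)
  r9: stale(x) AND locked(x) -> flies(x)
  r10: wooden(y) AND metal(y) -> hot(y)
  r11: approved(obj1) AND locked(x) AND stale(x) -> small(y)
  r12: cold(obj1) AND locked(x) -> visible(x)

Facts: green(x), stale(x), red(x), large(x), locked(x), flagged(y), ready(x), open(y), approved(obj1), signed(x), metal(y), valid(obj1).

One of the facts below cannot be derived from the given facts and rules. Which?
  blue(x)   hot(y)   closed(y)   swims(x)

hot(y)

Round 1 — r1, r3, r4, r9, r11, derive blue(x), active(obj1), has_feathers(obj1), flies(x), small(y).
Round 2 — r6, derive cold(obj1).
Round 3 — r12, derive visible(x).
Round 4 — r7, r8, derive mammal(y), swims(x).
Round 5 — r5, derive penguin(obj1).
Round 6 — r2, derive closed(y).
Derived: swims(x) (round 4), closed(y) (round 6), blue(x) (round 1). hot(y) never appears in any round.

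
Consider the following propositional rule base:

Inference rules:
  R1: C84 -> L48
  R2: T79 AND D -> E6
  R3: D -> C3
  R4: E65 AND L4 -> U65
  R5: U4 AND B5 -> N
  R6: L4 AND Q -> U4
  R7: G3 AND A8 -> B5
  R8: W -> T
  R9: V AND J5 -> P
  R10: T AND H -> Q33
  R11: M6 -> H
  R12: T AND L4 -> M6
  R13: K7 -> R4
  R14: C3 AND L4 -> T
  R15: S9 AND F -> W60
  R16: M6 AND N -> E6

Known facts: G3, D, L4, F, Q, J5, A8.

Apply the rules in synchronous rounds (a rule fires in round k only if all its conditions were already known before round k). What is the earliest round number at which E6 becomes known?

Round 1: R3 [D -> C3]; R6 [L4 AND Q -> U4]; R7 [G3 AND A8 -> B5]. Adds C3, U4, B5.
Round 2: R5 [U4 AND B5 -> N]; R14 [C3 AND L4 -> T]. Adds N, T.
Round 3: R12 [T AND L4 -> M6]. Adds M6.
Round 4: R11 [M6 -> H]; R16 [M6 AND N -> E6]. Adds H, E6.
E6 first appears in round 4.

4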